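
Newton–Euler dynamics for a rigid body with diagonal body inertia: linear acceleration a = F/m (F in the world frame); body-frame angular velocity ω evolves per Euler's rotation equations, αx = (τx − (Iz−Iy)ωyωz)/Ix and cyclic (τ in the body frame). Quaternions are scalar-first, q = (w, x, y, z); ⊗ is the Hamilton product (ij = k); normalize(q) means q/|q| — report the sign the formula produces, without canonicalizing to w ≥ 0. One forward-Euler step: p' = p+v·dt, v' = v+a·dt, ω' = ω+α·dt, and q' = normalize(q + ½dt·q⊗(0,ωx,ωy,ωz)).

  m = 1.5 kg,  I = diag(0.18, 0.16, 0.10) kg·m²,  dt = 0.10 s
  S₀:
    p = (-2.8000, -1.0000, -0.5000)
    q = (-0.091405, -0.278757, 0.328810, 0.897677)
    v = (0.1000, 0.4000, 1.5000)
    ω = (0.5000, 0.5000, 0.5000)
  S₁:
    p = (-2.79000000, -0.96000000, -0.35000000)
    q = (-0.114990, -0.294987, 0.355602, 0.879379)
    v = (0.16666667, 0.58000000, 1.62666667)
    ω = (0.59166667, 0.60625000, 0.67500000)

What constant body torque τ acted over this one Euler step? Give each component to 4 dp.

rate change Δω = (0.09166667, 0.10625000, 0.17500000)
gyro term ω₀×Iω₀ = (-0.0150, 0.0200, -0.0050)
applied torque τ = (0.1500, 0.1900, 0.1700)

τ = (0.1500, 0.1900, 0.1700)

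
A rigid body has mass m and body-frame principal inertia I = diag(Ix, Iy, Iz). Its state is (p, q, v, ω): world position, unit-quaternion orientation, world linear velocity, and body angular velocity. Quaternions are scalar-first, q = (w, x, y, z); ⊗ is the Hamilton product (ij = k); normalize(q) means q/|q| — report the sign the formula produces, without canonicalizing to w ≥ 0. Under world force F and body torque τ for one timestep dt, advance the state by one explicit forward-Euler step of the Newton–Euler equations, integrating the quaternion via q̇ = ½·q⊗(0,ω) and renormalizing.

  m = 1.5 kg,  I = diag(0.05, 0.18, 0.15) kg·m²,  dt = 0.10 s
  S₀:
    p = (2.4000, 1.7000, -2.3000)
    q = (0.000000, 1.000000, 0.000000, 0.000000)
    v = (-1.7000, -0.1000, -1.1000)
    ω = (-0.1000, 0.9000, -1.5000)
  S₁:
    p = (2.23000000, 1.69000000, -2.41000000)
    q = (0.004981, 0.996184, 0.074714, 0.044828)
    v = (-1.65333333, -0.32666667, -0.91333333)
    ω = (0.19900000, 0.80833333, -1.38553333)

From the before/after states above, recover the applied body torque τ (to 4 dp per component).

rate change Δω = (0.29900000, -0.09166667, 0.11446667)
τ = I·(Δω/dt) + ω₀×(Iω₀) = (0.1900, -0.1800, 0.1600)

τ = (0.1900, -0.1800, 0.1600)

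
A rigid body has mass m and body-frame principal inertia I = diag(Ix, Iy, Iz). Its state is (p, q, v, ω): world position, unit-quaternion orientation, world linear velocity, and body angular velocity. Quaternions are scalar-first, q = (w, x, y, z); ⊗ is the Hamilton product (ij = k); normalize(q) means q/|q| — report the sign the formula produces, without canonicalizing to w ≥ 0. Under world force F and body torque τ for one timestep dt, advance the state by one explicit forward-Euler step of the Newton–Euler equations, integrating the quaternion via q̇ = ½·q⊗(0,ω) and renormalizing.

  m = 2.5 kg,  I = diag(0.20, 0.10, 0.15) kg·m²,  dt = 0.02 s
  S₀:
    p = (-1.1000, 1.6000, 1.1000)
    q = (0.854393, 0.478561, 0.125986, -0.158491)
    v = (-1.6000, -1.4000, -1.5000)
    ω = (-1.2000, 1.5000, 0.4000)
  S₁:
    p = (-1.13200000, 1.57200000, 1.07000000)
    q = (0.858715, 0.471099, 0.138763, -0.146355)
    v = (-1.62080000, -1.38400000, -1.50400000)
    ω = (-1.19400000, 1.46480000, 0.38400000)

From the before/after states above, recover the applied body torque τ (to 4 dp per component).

τ = (0.0900, -0.2000, 0.0600)

rate change Δω = (0.00600000, -0.03520000, -0.01600000)
applied torque τ = (0.0900, -0.2000, 0.0600)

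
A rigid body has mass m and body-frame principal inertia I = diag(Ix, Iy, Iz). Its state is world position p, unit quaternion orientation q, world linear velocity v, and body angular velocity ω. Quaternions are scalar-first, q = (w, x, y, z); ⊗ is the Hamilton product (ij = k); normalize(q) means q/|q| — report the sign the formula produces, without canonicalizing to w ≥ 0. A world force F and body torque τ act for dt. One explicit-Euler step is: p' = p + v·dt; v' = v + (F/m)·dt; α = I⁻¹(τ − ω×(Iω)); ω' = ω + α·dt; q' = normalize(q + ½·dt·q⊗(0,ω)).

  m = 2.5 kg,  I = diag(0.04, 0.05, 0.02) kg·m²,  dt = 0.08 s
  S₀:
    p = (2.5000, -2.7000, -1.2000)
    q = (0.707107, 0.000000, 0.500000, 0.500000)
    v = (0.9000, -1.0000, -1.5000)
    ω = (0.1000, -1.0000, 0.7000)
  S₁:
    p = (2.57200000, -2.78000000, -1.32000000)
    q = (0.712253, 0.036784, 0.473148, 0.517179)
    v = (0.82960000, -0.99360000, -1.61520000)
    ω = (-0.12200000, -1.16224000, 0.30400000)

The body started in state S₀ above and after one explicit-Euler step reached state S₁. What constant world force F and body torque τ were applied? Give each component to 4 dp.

rate change Δω = (-0.22200000, -0.16224000, -0.39600000)
applied torque τ = (-0.0900, -0.1000, -0.1000)
Δv = v₁−v₀ = (-0.07040000, 0.00640000, -0.11520000)
m·(v₁−v₀)/dt = (-2.2000, 0.2000, -3.6000)

F = (-2.2000, 0.2000, -3.6000)
τ = (-0.0900, -0.1000, -0.1000)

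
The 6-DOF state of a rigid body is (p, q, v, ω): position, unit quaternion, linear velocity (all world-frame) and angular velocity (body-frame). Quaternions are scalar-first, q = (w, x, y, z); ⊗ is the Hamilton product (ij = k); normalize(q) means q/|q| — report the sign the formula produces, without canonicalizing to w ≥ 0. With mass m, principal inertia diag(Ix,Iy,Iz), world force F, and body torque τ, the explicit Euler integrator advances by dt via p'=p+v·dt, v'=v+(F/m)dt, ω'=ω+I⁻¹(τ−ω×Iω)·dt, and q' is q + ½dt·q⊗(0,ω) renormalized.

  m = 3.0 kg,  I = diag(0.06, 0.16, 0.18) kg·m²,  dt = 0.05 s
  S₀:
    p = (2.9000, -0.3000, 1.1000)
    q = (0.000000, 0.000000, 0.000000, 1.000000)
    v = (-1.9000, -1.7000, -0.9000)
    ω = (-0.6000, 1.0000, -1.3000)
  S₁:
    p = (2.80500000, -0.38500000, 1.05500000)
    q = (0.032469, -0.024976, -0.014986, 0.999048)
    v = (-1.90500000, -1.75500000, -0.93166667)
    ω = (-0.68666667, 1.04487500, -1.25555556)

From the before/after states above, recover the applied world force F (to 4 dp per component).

F = (-0.3000, -3.3000, -1.9000)

velocity change Δv = (-0.00500000, -0.05500000, -0.03166667)
m·(v₁−v₀)/dt = (-0.3000, -3.3000, -1.9000)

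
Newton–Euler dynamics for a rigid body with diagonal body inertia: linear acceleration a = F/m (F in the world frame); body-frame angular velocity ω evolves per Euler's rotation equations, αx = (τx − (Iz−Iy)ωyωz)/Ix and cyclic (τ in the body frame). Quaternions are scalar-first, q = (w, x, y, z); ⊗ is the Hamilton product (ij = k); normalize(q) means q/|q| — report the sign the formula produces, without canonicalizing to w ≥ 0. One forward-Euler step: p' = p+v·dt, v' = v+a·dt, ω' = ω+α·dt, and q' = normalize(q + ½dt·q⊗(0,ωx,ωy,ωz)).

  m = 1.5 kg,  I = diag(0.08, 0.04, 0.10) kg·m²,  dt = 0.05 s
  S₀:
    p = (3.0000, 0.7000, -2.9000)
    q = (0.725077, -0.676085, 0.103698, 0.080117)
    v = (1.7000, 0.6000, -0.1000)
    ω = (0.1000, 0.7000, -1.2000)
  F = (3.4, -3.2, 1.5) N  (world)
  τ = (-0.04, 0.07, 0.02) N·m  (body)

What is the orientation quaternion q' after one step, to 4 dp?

q⊗(0,ω) = (0.0911603, -0.1080118, -0.2957364, -1.3537217)
updated quaternion q' = (0.7269, -0.6784, 0.0962, 0.0462)

q' = (0.7269, -0.6784, 0.0962, 0.0462)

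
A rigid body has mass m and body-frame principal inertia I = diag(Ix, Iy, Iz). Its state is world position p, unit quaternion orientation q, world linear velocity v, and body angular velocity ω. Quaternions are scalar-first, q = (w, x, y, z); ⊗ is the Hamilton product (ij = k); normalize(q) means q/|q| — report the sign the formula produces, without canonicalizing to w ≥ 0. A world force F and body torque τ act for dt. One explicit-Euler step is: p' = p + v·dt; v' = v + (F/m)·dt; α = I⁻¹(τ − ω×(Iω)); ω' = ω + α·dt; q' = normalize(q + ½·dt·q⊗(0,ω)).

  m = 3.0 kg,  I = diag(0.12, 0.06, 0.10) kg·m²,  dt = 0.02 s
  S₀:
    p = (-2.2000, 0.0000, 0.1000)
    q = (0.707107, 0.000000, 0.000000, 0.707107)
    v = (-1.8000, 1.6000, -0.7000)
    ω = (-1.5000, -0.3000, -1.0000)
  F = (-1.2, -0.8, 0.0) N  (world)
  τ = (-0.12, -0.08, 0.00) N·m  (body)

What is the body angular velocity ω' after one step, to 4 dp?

ω×(Iω) gyroscopic = (0.0120, 0.0300, -0.0270)
α = I⁻¹(τ − ω×Iω) = (-1.1000, -1.8333, 0.2700)
ω' = ω + α·dt = (-1.5220, -0.3367, -0.9946)

ω' = (-1.5220, -0.3367, -0.9946)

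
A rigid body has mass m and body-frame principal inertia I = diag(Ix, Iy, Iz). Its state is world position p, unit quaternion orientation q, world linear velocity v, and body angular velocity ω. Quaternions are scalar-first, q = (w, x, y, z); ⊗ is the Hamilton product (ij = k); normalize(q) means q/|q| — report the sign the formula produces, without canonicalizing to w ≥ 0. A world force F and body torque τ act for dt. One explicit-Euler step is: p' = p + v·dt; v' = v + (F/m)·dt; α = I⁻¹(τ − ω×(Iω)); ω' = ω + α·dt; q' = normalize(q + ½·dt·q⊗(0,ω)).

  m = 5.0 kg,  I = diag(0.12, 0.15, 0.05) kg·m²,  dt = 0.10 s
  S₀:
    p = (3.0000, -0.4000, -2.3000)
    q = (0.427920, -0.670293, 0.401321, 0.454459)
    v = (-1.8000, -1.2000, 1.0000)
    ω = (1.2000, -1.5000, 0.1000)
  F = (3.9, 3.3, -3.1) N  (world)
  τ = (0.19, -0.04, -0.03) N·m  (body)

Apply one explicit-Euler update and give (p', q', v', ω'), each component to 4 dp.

p' = (2.8200, -0.5200, -2.2000)
q' = (0.4937, -0.6057, 0.3980, 0.4806)
v' = (-1.7220, -1.1340, 0.9380)
ω' = (1.3458, -1.5323, 0.1480)

linear accel F/m = (0.7800, 0.6600, -0.6200)
p' = p + v·dt = (2.8200, -0.5200, -2.2000)
v' = v + a·dt = (-1.7220, -1.1340, 0.9380)
precession coupling ω×(Iω) = (0.0150, 0.0084, -0.0540)
angular accel α = (1.4583, -0.3227, 0.4800)
ω + α·dt = (1.3458, -1.5323, 0.1480)
2q̇ = q⊗(0,ω) = (1.3608872, 1.2353246, -0.0294999, 0.5666463)
updated quaternion q' = (0.4937, -0.6057, 0.3980, 0.4806)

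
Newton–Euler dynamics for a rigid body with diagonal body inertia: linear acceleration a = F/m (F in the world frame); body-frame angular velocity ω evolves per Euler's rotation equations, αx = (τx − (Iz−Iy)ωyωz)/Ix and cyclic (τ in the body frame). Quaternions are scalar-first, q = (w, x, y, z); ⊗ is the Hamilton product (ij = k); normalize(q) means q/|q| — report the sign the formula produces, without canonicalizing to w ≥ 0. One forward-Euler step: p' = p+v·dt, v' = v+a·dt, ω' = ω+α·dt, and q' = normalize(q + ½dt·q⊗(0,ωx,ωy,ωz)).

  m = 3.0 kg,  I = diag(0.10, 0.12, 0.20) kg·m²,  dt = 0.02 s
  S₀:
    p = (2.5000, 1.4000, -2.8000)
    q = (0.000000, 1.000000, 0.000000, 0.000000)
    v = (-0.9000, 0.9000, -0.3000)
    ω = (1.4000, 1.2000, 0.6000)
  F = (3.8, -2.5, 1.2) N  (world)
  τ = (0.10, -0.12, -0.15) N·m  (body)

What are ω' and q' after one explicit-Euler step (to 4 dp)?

ω' = (1.4085, 1.1940, 0.5816)
q' = (-0.0140, 0.9998, -0.0060, 0.0120)

(τ − ω×Iω)/I = (0.4240, -0.3000, -0.9180)
ω' = ω + α·dt = (1.4085, 1.1940, 0.5816)
q⊗(0,ω) = (-1.4000000, 0.0000000, -0.6000000, 1.2000000)
q' = normalize(q + ½dt·q⊗(0,ω)) = (-0.0140, 0.9998, -0.0060, 0.0120)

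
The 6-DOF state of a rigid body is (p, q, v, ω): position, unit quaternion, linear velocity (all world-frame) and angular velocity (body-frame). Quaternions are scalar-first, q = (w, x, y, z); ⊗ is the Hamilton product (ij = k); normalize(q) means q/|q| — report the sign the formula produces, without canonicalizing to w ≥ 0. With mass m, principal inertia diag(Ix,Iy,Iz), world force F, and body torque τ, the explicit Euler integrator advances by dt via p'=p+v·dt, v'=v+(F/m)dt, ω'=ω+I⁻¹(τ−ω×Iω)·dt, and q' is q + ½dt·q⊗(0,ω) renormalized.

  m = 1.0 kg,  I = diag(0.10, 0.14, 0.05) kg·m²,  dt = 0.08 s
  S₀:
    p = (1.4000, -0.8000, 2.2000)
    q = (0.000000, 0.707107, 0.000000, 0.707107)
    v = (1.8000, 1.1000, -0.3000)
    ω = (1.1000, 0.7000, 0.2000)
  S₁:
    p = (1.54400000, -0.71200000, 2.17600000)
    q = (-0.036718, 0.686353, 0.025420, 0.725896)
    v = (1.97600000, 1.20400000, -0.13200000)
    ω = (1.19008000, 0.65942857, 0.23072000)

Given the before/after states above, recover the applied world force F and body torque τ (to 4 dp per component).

F = (2.2000, 1.3000, 2.1000)
τ = (0.1000, -0.0600, 0.0500)

Δω = ω₁−ω₀ = (0.09008000, -0.04057143, 0.03072000)
gyro term ω₀×Iω₀ = (-0.0126, 0.0110, 0.0308)
τ = I·(Δω/dt) + ω₀×(Iω₀) = (0.1000, -0.0600, 0.0500)
v₁ − v₀ = (0.17600000, 0.10400000, 0.16800000)
m·(v₁−v₀)/dt = (2.2000, 1.3000, 2.1000)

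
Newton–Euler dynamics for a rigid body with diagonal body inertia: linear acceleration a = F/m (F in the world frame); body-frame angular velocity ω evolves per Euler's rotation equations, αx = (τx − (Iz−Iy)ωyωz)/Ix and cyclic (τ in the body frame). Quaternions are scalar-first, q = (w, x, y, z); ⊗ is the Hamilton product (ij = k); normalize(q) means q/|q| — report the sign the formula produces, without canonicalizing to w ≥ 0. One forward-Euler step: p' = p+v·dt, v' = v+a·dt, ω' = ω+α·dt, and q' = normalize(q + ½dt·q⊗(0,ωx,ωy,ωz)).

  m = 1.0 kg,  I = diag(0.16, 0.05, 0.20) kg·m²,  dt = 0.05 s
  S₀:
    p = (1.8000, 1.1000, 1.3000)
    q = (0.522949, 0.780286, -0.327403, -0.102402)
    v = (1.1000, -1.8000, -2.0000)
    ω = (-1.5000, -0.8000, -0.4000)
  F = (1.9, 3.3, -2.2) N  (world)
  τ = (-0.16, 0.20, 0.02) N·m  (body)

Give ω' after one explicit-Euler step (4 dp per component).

ω' = (-1.5650, -0.5760, -0.3620)

gyro term ω×Iω = (0.0480, -0.0240, -0.1320)
(τ − ω×Iω)/I = (-1.3000, 4.4800, 0.7600)
new body rate ω' = (-1.5650, -0.5760, -0.3620)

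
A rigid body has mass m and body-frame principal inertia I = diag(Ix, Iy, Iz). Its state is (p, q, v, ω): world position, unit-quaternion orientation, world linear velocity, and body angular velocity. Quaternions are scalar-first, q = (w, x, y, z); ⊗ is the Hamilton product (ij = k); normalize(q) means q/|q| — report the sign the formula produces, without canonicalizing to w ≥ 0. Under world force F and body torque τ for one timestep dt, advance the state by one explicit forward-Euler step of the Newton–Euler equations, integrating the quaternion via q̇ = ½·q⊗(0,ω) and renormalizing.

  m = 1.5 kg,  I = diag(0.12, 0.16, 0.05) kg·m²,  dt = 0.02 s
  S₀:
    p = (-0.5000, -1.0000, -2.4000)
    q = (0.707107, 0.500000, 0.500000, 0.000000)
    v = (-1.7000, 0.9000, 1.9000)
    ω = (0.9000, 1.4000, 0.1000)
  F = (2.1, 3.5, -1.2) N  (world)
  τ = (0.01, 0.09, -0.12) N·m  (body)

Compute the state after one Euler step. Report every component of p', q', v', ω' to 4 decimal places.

p' = (-0.5340, -0.9820, -2.3620)
q' = (0.6955, 0.5068, 0.5093, 0.0032)
v' = (-1.6720, 0.9467, 1.8840)
ω' = (0.9042, 1.4105, 0.0318)

gyro term ω×Iω = (-0.0154, 0.0063, 0.0504)
angular accel α = (0.2117, 0.5231, -3.4080)
new body rate ω' = (0.9042, 1.4105, 0.0318)
Hamilton product q⊗(0,ω) = (-1.1500000, 0.6863963, 0.9399498, 0.3207107)
q' = normalize(q + ½dt·q⊗(0,ω)) = (0.6955, 0.5068, 0.5093, 0.0032)
new position p' = (-0.5340, -0.9820, -2.3620)
v + (F/m)dt = (-1.6720, 0.9467, 1.8840)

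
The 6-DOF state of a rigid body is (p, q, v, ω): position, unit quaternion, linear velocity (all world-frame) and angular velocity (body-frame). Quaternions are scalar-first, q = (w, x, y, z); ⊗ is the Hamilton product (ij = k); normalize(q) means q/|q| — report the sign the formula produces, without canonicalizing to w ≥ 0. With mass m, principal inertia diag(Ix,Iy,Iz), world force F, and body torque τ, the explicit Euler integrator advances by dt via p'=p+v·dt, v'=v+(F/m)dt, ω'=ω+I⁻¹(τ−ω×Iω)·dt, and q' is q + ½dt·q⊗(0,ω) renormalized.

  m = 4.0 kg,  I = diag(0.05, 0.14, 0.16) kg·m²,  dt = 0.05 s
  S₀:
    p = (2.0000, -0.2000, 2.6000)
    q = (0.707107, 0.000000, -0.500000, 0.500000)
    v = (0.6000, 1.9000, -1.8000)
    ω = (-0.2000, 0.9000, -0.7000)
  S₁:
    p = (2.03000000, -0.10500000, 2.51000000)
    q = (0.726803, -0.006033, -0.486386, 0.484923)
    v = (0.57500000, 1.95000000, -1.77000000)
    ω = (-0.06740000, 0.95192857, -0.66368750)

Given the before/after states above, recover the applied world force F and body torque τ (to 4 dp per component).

F = (-2.0000, 4.0000, 2.4000)
τ = (0.1200, 0.1300, 0.1000)

ω₁ − ω₀ = (0.13260000, 0.05192857, 0.03631250)
precession coupling = (-0.0126, -0.0154, -0.0162)
τ = I·(Δω/dt) + ω₀×(Iω₀) = (0.1200, 0.1300, 0.1000)
v₁ − v₀ = (-0.02500000, 0.05000000, 0.03000000)
F = m·Δv/dt = (-2.0000, 4.0000, 2.4000)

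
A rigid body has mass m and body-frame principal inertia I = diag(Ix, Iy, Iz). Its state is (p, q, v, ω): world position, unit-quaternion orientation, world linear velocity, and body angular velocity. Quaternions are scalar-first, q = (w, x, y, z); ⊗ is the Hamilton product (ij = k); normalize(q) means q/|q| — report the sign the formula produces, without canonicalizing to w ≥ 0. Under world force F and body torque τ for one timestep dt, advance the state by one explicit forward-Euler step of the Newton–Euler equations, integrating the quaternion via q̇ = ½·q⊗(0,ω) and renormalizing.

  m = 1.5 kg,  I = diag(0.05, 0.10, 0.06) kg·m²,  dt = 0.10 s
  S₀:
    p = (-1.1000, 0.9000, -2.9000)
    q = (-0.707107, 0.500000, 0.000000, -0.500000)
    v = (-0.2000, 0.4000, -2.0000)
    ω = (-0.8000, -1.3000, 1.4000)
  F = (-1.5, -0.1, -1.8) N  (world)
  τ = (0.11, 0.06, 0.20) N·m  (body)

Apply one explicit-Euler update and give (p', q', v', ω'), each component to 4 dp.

new position p' = (-1.1200, 0.9400, -3.1000)
v' = v + a·dt = (-0.3000, 0.3933, -2.1200)
gyro term ω×Iω = (0.0728, 0.0112, 0.0520)
α = I⁻¹(τ − ω×Iω) = (0.7440, 0.4880, 2.4667)
new body rate ω' = (-0.7256, -1.2512, 1.6467)
q⊗(0,ω) = (1.1000000, -0.0843144, 0.6192391, -1.6399498)
updated quaternion q' = (-0.6486, 0.4931, 0.0308, -0.5789)

p' = (-1.1200, 0.9400, -3.1000)
q' = (-0.6486, 0.4931, 0.0308, -0.5789)
v' = (-0.3000, 0.3933, -2.1200)
ω' = (-0.7256, -1.2512, 1.6467)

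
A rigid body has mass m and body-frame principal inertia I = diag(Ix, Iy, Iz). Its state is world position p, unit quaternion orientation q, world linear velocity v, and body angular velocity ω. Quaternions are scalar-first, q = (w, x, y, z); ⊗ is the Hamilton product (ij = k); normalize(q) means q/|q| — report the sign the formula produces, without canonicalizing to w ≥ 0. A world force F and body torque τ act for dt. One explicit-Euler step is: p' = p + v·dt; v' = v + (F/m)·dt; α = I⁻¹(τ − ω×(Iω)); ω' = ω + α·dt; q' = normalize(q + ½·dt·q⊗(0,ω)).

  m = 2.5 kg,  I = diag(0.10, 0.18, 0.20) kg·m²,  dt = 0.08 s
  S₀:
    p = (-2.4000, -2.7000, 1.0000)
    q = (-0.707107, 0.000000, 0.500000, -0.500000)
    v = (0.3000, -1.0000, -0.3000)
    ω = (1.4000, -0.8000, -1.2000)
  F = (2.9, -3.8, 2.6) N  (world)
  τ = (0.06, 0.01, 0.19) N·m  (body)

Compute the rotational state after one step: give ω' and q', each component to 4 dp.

ω' = (1.4326, -0.8702, -1.0882)
q' = (-0.7128, -0.0793, 0.4930, -0.4925)

angular accel α = (0.4080, -0.8778, 1.3980)
ω + α·dt = (1.4326, -0.8702, -1.0882)
2q̇ = q⊗(0,ω) = (-0.2000000, -1.9899498, -0.1343144, 0.1485284)
q + ½dt·q⊗(0,ω), renormalized = (-0.7128, -0.0793, 0.4930, -0.4925)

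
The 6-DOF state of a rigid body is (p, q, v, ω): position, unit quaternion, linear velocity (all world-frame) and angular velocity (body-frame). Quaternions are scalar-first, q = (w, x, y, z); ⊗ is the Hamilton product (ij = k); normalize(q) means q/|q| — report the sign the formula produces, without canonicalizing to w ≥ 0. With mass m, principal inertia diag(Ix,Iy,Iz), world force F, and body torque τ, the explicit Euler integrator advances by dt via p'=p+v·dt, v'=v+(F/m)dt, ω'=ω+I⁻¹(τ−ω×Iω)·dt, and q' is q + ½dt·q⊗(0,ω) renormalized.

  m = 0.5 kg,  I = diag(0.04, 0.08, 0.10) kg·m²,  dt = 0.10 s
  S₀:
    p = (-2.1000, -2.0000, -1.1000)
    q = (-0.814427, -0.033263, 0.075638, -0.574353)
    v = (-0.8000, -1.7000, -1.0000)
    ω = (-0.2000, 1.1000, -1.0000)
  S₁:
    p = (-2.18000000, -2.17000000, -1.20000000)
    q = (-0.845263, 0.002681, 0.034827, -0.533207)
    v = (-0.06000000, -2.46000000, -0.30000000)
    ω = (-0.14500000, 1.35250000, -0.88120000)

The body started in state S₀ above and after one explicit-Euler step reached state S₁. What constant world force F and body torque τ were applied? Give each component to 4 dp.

F = (3.7000, -3.8000, 3.5000)
τ = (0.0000, 0.1900, 0.1100)

v₁ − v₀ = (0.74000000, -0.76000000, 0.70000000)
F = m·Δv/dt = (3.7000, -3.8000, 3.5000)
rate change Δω = (0.05500000, 0.25250000, 0.11880000)
τ = I·(Δω/dt) + ω₀×(Iω₀) = (0.0000, 0.1900, 0.1100)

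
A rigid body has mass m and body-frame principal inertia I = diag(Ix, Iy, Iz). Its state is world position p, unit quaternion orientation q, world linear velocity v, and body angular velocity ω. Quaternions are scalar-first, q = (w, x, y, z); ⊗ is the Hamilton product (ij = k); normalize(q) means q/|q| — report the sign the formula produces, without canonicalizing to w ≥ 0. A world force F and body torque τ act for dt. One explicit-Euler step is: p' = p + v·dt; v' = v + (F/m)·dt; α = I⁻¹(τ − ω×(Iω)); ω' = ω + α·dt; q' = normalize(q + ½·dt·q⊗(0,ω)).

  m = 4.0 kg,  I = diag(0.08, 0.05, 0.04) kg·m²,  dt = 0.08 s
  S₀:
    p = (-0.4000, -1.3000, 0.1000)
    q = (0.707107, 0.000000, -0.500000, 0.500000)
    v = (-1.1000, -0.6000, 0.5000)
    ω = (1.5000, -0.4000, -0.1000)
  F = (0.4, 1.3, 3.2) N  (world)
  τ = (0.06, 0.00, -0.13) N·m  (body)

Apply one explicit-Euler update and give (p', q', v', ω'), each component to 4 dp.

gyro term ω×Iω = (-0.0004, -0.0060, 0.0180)
α = I⁻¹(τ − ω×Iω) = (0.7550, 0.1200, -3.7000)
new body rate ω' = (1.5604, -0.3904, -0.3960)
2q̇ = q⊗(0,ω) = (-0.1500000, 1.3106605, 0.4671572, 0.6792893)
q + ½dt·q⊗(0,ω), renormalized = (0.6998, 0.0523, -0.4804, 0.5262)
p + v·dt = (-0.4880, -1.3480, 0.1400)
v' = v + a·dt = (-1.0920, -0.5740, 0.5640)

p' = (-0.4880, -1.3480, 0.1400)
q' = (0.6998, 0.0523, -0.4804, 0.5262)
v' = (-1.0920, -0.5740, 0.5640)
ω' = (1.5604, -0.3904, -0.3960)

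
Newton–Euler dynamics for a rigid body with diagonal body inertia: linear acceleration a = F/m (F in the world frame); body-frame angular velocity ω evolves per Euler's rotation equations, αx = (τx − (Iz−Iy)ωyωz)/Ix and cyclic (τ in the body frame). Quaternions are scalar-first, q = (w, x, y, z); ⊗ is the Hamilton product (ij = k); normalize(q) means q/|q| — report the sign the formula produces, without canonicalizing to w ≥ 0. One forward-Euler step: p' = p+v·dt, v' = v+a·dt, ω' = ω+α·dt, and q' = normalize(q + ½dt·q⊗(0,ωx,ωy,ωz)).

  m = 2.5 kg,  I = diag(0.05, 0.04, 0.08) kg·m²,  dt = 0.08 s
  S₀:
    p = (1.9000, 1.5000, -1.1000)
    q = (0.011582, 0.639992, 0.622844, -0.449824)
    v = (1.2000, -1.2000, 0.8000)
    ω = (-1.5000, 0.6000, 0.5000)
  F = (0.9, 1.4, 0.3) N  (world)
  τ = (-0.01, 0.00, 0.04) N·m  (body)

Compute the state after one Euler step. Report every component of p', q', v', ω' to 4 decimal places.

p' = (1.9960, 1.4040, -1.0360)
q' = (0.0439, 0.6610, 0.6359, -0.3960)
v' = (1.2288, -1.1552, 0.8096)
ω' = (-1.5352, 0.5550, 0.5310)

gyro term ω×Iω = (0.0120, 0.0225, 0.0090)
α = I⁻¹(τ − ω×Iω) = (-0.4400, -0.5625, 0.3875)
ω' = ω + α·dt = (-1.5352, 0.5550, 0.5310)
2q̇ = q⊗(0,ω) = (0.8111936, 0.5639434, 0.3616892, 1.3240522)
q + ½dt·q⊗(0,ω), renormalized = (0.0439, 0.6610, 0.6359, -0.3960)
new position p' = (1.9960, 1.4040, -1.0360)
v + (F/m)dt = (1.2288, -1.1552, 0.8096)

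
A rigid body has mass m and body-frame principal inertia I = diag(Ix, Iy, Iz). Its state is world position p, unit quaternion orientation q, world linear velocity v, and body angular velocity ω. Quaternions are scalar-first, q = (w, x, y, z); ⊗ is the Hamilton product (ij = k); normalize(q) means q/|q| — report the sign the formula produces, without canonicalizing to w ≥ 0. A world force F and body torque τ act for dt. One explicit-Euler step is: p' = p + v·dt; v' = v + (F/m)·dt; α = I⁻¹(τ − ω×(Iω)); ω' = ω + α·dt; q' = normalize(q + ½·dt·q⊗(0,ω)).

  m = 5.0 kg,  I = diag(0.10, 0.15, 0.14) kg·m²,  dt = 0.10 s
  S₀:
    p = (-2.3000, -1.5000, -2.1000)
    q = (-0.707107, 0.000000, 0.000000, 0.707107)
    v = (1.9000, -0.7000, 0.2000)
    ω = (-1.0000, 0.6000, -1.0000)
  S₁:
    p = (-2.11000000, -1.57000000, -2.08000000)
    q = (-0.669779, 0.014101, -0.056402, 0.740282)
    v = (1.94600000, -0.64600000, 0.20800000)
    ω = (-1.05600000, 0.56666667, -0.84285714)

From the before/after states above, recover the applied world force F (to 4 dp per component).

F = (2.3000, 2.7000, 0.4000)

v₁ − v₀ = (0.04600000, 0.05400000, 0.00800000)
F = m·Δv/dt = (2.3000, 2.7000, 0.4000)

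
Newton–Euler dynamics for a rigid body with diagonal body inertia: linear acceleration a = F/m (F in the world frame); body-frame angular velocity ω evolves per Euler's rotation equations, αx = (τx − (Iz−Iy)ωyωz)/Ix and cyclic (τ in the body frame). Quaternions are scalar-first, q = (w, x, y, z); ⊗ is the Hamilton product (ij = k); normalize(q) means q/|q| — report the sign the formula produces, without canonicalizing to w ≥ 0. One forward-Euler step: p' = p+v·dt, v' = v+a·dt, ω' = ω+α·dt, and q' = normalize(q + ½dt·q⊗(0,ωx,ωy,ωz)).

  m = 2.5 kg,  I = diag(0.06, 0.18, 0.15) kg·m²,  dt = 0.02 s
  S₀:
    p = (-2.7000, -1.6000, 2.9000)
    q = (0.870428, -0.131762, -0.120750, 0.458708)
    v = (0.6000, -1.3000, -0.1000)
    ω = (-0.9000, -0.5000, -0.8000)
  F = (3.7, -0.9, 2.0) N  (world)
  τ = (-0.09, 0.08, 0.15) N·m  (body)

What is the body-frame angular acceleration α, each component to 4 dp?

α = (-1.3000, 0.8044, 0.6400)

ω×(Iω) gyroscopic = (-0.0120, -0.0648, 0.0540)
(τ − ω×Iω)/I = (-1.3000, 0.8044, 0.6400)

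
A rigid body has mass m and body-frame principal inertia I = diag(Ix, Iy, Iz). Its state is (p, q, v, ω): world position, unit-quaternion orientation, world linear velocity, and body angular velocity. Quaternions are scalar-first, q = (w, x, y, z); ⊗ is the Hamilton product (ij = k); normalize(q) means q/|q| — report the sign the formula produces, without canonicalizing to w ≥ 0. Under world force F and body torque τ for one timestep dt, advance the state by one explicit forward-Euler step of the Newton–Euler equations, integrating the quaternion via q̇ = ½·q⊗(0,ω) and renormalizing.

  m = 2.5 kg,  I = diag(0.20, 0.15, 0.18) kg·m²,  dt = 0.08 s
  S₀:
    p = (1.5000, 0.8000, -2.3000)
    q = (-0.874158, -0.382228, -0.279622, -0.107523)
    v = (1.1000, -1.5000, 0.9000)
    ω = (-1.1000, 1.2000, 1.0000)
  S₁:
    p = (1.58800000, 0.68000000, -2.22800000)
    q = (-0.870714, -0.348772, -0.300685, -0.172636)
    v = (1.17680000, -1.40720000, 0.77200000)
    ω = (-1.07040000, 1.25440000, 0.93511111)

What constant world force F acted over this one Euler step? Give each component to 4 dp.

Δv = v₁−v₀ = (0.07680000, 0.09280000, -0.12800000)
F = m·Δv/dt = (2.4000, 2.9000, -4.0000)

F = (2.4000, 2.9000, -4.0000)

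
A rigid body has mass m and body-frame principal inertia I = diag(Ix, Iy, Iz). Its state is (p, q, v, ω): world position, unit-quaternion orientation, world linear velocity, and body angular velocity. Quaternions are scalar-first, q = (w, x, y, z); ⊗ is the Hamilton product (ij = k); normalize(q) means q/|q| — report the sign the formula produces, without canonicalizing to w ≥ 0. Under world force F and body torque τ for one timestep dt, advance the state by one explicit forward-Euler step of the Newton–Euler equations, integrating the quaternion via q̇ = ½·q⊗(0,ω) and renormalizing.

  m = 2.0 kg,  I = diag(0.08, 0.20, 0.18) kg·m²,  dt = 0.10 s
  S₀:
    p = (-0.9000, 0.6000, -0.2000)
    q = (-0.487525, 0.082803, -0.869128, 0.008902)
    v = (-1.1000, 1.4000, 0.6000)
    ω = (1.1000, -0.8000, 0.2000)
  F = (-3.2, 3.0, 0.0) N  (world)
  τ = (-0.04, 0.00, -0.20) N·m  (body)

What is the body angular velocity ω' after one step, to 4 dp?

ω×(Iω) gyroscopic = (0.0032, -0.0220, -0.1056)
(τ − ω×Iω)/I = (-0.5400, 0.1100, -0.5244)
ω + α·dt = (1.0460, -0.7890, 0.1476)

ω' = (1.0460, -0.7890, 0.1476)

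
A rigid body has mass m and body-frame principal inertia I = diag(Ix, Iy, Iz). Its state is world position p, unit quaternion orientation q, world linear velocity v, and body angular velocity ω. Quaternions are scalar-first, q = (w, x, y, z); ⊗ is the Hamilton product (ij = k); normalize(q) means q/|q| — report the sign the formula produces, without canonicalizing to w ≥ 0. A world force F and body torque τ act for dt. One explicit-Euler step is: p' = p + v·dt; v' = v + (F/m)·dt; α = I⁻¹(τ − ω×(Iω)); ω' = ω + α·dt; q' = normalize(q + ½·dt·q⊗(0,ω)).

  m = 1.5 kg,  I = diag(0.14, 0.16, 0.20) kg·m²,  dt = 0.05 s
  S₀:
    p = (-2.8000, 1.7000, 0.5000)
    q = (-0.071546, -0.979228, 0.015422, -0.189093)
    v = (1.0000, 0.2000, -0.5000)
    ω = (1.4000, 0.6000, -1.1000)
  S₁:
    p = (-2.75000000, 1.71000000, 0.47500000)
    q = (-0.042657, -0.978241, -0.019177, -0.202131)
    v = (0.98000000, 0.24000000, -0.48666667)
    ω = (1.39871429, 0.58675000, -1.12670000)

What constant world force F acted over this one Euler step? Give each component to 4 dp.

F = (-0.6000, 1.2000, 0.4000)

v₁ − v₀ = (-0.02000000, 0.04000000, 0.01333333)
m·(v₁−v₀)/dt = (-0.6000, 1.2000, 0.4000)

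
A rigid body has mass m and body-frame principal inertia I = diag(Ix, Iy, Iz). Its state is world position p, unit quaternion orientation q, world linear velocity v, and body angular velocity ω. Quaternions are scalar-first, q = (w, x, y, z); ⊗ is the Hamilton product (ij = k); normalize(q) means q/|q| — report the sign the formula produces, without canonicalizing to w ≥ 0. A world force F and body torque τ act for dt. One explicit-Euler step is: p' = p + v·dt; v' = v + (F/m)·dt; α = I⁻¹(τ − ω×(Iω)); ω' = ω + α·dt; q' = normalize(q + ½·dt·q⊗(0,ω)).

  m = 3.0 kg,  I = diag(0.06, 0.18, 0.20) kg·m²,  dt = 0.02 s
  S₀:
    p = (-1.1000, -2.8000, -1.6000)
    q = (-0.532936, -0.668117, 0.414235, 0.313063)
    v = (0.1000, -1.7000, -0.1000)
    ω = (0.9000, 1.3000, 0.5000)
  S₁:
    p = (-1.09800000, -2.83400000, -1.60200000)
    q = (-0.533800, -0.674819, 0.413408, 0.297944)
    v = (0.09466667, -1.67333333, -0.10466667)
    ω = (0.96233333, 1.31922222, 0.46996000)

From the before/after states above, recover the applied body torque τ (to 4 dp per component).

τ = (0.2000, 0.1100, -0.1600)

ω₁ − ω₀ = (0.06233333, 0.01922222, -0.03004000)
gyro term ω₀×Iω₀ = (0.0130, -0.0630, 0.1404)
I·α + gyro = (0.2000, 0.1100, -0.1600)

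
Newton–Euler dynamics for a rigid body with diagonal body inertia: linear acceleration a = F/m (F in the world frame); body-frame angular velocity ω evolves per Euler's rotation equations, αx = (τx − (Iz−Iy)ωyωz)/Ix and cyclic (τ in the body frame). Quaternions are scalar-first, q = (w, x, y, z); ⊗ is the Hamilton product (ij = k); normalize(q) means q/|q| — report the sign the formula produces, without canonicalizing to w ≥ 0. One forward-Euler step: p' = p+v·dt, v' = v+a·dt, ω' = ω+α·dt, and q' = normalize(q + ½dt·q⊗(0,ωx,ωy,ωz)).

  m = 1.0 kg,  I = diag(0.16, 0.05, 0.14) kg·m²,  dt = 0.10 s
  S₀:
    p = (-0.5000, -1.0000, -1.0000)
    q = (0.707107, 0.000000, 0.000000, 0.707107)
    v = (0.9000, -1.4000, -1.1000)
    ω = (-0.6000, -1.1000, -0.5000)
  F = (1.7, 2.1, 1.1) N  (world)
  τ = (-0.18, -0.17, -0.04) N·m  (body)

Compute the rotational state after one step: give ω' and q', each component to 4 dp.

precession coupling ω×(Iω) = (0.0495, 0.0060, -0.0726)
α = I⁻¹(τ − ω×Iω) = (-1.4344, -3.5200, 0.2329)
ω' = ω + α·dt = (-0.7434, -1.4520, -0.4767)
Hamilton product q⊗(0,ω) = (0.3535535, 0.3535535, -1.2020819, -0.3535535)
q + ½dt·q⊗(0,ω), renormalized = (0.7231, 0.0176, -0.0600, 0.6879)

ω' = (-0.7434, -1.4520, -0.4767)
q' = (0.7231, 0.0176, -0.0600, 0.6879)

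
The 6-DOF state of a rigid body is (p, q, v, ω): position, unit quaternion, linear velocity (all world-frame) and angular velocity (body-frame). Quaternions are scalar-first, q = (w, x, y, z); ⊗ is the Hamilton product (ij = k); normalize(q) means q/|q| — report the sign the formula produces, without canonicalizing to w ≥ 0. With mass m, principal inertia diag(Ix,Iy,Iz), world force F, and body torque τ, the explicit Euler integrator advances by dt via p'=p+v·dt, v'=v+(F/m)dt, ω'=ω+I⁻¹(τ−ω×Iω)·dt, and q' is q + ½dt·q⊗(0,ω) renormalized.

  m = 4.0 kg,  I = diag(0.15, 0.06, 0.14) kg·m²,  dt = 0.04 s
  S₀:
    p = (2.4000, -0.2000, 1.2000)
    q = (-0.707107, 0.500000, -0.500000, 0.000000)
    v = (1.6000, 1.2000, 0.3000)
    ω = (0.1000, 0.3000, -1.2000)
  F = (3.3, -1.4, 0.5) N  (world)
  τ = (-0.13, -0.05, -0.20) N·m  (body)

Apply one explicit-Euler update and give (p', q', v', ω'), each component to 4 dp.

p' = (2.4640, -0.1520, 1.2120)
q' = (-0.7049, 0.5104, -0.4921, 0.0210)
v' = (1.6330, 1.1860, 0.3050)
ω' = (0.0730, 0.2675, -1.2564)

a = (0.8250, -0.3500, 0.1250)
p' = p + v·dt = (2.4640, -0.1520, 1.2120)
new velocity v' = (1.6330, 1.1860, 0.3050)
gyro term ω×Iω = (-0.0288, -0.0012, -0.0027)
angular accel α = (-0.6747, -0.8133, -1.4093)
ω' = ω + α·dt = (0.0730, 0.2675, -1.2564)
q⊗(0,ω) = (0.1000000, 0.5292893, 0.3878679, 1.0485284)
updated quaternion q' = (-0.7049, 0.5104, -0.4921, 0.0210)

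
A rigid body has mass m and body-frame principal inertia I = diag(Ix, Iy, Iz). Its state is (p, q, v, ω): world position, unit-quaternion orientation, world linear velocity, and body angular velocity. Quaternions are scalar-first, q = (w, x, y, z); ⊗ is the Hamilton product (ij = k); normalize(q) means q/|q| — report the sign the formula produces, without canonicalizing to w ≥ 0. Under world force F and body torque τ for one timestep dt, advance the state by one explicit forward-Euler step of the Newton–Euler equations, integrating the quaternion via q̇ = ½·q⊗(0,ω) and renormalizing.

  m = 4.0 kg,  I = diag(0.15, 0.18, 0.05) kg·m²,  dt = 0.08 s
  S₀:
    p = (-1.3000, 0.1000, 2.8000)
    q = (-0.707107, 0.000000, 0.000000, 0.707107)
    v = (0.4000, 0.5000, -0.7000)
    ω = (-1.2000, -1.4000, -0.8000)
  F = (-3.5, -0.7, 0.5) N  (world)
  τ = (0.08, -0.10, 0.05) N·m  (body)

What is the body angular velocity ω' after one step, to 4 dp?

gyro term ω×Iω = (-0.1456, 0.0960, 0.0504)
(τ − ω×Iω)/I = (1.5040, -1.0889, -0.0080)
new body rate ω' = (-1.0797, -1.4871, -0.8006)

ω' = (-1.0797, -1.4871, -0.8006)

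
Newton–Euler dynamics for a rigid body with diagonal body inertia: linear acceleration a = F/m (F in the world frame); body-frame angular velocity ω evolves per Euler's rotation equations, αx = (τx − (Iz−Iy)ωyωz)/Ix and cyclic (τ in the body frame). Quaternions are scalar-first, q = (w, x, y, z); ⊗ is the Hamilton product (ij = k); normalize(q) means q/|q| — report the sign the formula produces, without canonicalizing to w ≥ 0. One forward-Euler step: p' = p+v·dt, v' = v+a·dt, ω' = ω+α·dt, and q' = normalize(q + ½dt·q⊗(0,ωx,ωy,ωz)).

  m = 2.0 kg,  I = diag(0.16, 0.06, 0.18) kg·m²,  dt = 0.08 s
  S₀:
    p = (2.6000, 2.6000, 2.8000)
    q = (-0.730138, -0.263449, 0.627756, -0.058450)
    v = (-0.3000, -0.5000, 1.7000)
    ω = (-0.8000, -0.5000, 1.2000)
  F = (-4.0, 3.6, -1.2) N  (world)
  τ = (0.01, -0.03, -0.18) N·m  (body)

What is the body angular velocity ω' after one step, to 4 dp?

ω' = (-0.7590, -0.5656, 1.1378)

precession coupling ω×(Iω) = (-0.0720, 0.0192, -0.0400)
angular accel α = (0.5125, -0.8200, -0.7778)
ω' = ω + α·dt = (-0.7590, -0.5656, 1.1378)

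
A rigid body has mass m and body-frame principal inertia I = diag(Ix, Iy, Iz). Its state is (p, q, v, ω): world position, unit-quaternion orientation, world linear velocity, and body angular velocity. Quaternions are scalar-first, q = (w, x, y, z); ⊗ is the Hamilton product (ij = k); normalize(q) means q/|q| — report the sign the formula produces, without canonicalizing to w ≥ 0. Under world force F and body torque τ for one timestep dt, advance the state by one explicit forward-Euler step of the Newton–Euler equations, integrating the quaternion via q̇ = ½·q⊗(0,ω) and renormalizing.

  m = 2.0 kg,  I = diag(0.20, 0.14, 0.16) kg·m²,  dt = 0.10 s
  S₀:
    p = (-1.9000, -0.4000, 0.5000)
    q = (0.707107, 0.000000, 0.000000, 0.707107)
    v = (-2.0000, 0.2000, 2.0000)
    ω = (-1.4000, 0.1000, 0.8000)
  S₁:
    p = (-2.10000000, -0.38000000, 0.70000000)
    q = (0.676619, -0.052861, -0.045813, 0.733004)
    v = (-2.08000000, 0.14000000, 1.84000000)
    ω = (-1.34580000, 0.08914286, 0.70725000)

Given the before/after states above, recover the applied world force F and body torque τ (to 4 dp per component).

F = (-1.6000, -1.2000, -3.2000)
τ = (0.1100, -0.0600, -0.1400)

Δω = ω₁−ω₀ = (0.05420000, -0.01085714, -0.09275000)
precession coupling = (0.0016, -0.0448, 0.0084)
applied torque τ = (0.1100, -0.0600, -0.1400)
v₁ − v₀ = (-0.08000000, -0.06000000, -0.16000000)
F = m·Δv/dt = (-1.6000, -1.2000, -3.2000)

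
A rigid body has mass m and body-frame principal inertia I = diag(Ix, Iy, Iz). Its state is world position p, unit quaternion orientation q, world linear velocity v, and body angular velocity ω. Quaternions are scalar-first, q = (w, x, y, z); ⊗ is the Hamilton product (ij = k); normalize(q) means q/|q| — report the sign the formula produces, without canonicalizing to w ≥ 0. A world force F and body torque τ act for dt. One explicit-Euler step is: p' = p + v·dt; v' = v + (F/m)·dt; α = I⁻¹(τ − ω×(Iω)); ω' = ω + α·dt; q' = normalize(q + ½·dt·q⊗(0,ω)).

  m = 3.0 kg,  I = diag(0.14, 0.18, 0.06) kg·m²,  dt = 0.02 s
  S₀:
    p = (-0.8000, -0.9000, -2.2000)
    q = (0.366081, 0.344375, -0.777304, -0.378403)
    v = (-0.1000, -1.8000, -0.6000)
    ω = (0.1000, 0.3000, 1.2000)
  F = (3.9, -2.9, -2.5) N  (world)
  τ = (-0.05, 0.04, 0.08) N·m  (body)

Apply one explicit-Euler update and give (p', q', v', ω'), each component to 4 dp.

gyro term ω×Iω = (-0.0432, 0.0096, 0.0012)
angular accel α = (-0.0486, 0.1689, 1.3133)
new body rate ω' = (0.0990, 0.3034, 1.2263)
q⊗(0,ω) = (0.6528373, -0.7826358, -0.3412660, 0.6203401)
q + ½dt·q⊗(0,ω), renormalized = (0.3726, 0.3365, -0.7807, -0.3722)
p' = p + v·dt = (-0.8020, -0.9360, -2.2120)
v' = v + a·dt = (-0.0740, -1.8193, -0.6167)

p' = (-0.8020, -0.9360, -2.2120)
q' = (0.3726, 0.3365, -0.7807, -0.3722)
v' = (-0.0740, -1.8193, -0.6167)
ω' = (0.0990, 0.3034, 1.2263)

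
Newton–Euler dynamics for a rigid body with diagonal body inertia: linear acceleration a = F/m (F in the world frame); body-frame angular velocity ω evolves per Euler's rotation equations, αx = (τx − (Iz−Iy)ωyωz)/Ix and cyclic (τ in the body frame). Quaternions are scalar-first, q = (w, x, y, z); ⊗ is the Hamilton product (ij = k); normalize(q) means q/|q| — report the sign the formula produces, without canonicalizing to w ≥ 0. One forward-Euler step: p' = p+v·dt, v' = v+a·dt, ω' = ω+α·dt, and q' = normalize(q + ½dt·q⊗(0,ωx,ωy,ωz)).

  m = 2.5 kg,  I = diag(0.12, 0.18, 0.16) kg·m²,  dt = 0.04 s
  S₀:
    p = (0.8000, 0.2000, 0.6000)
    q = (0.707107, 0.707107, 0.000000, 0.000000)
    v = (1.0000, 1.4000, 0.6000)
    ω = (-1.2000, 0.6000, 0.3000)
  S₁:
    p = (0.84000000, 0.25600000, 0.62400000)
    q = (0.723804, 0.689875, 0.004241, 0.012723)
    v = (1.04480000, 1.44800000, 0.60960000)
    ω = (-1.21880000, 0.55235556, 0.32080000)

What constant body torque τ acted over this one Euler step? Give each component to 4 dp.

τ = (-0.0600, -0.2000, 0.0400)

Δω = ω₁−ω₀ = (-0.01880000, -0.04764444, 0.02080000)
ω₀×(Iω₀) = (-0.0036, 0.0144, -0.0432)
applied torque τ = (-0.0600, -0.2000, 0.0400)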